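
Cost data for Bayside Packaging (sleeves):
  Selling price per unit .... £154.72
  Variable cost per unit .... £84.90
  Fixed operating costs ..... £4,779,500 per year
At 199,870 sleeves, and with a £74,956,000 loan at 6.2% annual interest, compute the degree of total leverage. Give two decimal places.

3.08

Contribution at this volume is 199,870 × £69.82 = £13,954,923.40.
Operating income = contribution − fixed costs = £13,954,923.40 − £4,779,500 = £9,175,423.40. Interest = £4,647,272.00, so EBIT − I = £4,528,151.40.
Degree of total leverage = total CM / (EBIT − interest) = £13,954,923.40 / £4,528,151.40 = 3.0818.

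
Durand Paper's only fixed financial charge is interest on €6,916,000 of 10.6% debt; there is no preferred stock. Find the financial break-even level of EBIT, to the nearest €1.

Annual interest = 10.6% × €6,916,000 = €733,096.00.
With no preferred dividends, EPS = 0 when EBIT exactly covers interest, so the financial break-even EBIT is €733,096.00.

€733,096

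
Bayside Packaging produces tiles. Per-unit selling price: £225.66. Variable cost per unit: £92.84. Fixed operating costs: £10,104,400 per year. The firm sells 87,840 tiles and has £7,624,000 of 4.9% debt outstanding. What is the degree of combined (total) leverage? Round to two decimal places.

9.81

At 87,840 units, contribution = 87,840 × £132.82 = £11,666,908.80.
EBIT = £11,666,908.80 − £10,104,400 = £1,562,508.80. Interest = £373,576.00, so EBIT − I = £1,188,932.80.
DCL = contribution ÷ (EBIT − I) = £11,666,908.80 ÷ £1,188,932.80 = 9.8129.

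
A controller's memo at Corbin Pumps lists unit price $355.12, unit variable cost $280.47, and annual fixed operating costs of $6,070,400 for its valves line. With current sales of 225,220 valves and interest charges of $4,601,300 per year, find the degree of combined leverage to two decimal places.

Contribution at this volume is 225,220 × $74.65 = $16,812,673.00.
EBIT = $16,812,673.00 − $6,070,400 = $10,742,273.00. Interest = $4,601,300.00.
DOL = $16,812,673.00 ÷ $10,742,273.00 = 1.5651; DFL = $10,742,273.00 ÷ $6,140,973.00 = 1.7493.
DCL = DOL × DFL = 1.5651 × 1.7493 = 2.7378.

2.74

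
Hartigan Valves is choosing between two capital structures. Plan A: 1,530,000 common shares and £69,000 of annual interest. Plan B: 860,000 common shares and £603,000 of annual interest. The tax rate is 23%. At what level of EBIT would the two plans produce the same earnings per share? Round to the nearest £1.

Set EPS_A = EPS_B: (EBIT − £69,000)(1 − 0.23) ÷ 1,530,000 = (EBIT − £603,000)(1 − 0.23) ÷ 860,000.
The (1 − t) factor cancels: (EBIT − 69,000) × 860,000 = (EBIT − 603,000) × 1,530,000.
EBIT × (1,530,000 − 860,000) = 603,000 × 1,530,000 − 69,000 × 860,000 = 863,250,000,000, so EBIT = 863,250,000,000 ÷ 670,000 = 1,288,432.84.

£1,288,433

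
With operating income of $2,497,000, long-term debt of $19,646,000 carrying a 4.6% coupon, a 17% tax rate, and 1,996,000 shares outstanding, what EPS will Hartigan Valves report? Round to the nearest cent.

$0.66

Pre-tax income = $2,497,000 − $903,716.00 = $1,593,284.00.
Net income = $1,593,284.00 × (1 − 0.17) = $1,322,425.72.
Per share: $1,322,425.72 / 1,996,000 shares = $0.66.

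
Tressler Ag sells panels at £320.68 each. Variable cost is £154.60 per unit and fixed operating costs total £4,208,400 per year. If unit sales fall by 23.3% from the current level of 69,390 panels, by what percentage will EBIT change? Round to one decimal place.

-36.7%

At 69,390 units, contribution = 69,390 × £166.08 = £11,524,291.20.
Subtracting fixed costs: EBIT = £11,524,291.20 − £4,208,400 = £7,315,891.20.
DOL = contribution ÷ EBIT = £11,524,291.20 ÷ £7,315,891.20 = 1.5752.
Operating income changes by 1.5752 × -23.3% = -36.7%.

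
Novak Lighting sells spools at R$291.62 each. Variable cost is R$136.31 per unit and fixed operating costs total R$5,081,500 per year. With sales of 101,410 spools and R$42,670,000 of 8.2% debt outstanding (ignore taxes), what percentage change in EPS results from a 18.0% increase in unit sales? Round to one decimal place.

Total contribution margin = 101,410 × R$155.31 = R$15,749,987.10.
Subtracting fixed costs: EBIT = R$15,749,987.10 − R$5,081,500 = R$10,668,487.10.
Interest = R$3,498,940.00, so EBIT − I = R$7,169,547.10.
Degree of combined leverage = contribution ÷ (EBIT − I) = R$15,749,987.10 ÷ R$7,169,547.10 = 2.1968.
%ΔEPS = DCL × %ΔSales = 2.1968 × +18.0% = +39.5%.

+39.5%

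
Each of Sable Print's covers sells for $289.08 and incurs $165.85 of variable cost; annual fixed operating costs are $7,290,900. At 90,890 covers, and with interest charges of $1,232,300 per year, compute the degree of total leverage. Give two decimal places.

Total contribution margin = 90,890 × $123.23 = $11,200,374.70.
Operating income = contribution − fixed costs = $11,200,374.70 − $7,290,900 = $3,909,474.70. Interest = $1,232,300.00.
DOL = $11,200,374.70 ÷ $3,909,474.70 = 2.8649; DFL = $3,909,474.70 ÷ $2,677,174.70 = 1.4603.
DCL = DOL × DFL = 2.8649 × 1.4603 = 4.1836.

4.18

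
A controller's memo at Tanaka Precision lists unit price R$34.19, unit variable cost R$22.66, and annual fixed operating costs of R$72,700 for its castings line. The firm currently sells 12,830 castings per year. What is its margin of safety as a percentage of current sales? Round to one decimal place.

50.9%

Each unit contributes R$34.19 − R$22.66 = R$11.53. Break-even units = R$72,700 ÷ R$11.53 = 6,305.29; break-even revenue = 6,305.29 × R$34.19 = R$215,577.88.
Actual sales revenue = 12,830 × R$34.19 = R$438,657.70.
Margin of safety = (R$438,657.70 − R$215,577.88) ÷ R$438,657.70 = 50.9%.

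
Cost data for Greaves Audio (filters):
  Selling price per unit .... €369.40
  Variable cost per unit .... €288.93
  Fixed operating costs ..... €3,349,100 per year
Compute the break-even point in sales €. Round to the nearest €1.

€15,374,146

Contribution margin per unit = €369.40 − €288.93 = €80.47, a CM ratio of €80.47 ÷ €369.40 = 0.2178.
Break-even sales = FC ÷ CM ratio = €3,349,100 × €369.40 / €80.47 = €15,374,146.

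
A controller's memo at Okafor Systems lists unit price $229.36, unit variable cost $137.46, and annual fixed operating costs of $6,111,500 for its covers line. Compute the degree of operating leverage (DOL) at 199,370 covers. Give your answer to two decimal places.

1.50

At 199,370 units, contribution = 199,370 × $91.90 = $18,322,103.00.
Operating income = contribution − fixed costs = $18,322,103.00 − $6,111,500 = $12,210,603.00.
So DOL = total CM / EBIT = $18,322,103.00 / $12,210,603.00 = 1.5005.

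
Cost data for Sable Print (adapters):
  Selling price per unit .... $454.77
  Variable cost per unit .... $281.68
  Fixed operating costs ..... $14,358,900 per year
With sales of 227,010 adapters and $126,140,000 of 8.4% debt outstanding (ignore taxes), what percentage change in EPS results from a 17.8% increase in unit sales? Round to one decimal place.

+48.8%

Contribution at this volume is 227,010 × $173.09 = $39,293,160.90.
Operating income = contribution − fixed costs = $39,293,160.90 − $14,358,900 = $24,934,260.90.
Interest = $10,595,760.00, so EBIT − I = $14,338,500.90.
Degree of combined leverage = contribution ÷ (EBIT − I) = $39,293,160.90 ÷ $14,338,500.90 = 2.7404.
EPS therefore changes by 2.7404 × (+17.8%) = +48.8%.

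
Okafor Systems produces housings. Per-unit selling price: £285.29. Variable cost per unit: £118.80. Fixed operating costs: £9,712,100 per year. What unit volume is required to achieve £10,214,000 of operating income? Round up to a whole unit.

119,684 housings

Unit CM = price − variable cost = £285.29 − £118.80 = £166.49.
Units = (FC + target) / CM = (£9,712,100 + £10,214,000) / £166.49 = 119,683.46, so 119,684 housings.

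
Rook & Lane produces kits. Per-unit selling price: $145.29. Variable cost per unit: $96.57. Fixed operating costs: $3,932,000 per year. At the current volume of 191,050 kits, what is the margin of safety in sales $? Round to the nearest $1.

Contribution margin per unit = $145.29 − $96.57 = $48.72. Break-even units = $3,932,000 ÷ $48.72 = 80,706.08; break-even revenue = 80,706.08 × $145.29 = $11,725,785.71.
Actual sales revenue = 191,050 × $145.29 = $27,757,654.50.
Margin of safety = $27,757,654.50 − $11,725,785.71 = $16,031,869.

$16,031,869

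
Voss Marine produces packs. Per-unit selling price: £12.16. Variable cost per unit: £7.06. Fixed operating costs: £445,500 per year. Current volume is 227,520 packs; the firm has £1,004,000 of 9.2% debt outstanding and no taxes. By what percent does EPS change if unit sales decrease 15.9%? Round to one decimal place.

-29.6%

Total contribution margin = 227,520 × £5.10 = £1,160,352.00.
Subtracting fixed costs: EBIT = £1,160,352.00 − £445,500 = £714,852.00.
After interest of £92,368.00, pre-tax earnings = £622,484.00.
Degree of combined leverage = contribution ÷ (EBIT − I) = £1,160,352.00 ÷ £622,484.00 = 1.8641.
%ΔEPS = DCL × %ΔSales = 1.8641 × -15.9% = -29.6%.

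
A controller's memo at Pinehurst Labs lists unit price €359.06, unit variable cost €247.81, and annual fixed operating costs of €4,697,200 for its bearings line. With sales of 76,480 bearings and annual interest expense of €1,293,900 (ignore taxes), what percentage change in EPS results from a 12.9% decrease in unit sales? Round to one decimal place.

Contribution at this volume is 76,480 × €111.25 = €8,508,400.00.
EBIT = €8,508,400.00 − €4,697,200 = €3,811,200.00.
After interest of €1,293,900.00, pre-tax earnings = €2,517,300.00.
Degree of combined leverage = contribution ÷ (EBIT − I) = €8,508,400.00 ÷ €2,517,300.00 = 3.3800.
%ΔEPS = DCL × %ΔSales = 3.3800 × -12.9% = -43.6%.

-43.6%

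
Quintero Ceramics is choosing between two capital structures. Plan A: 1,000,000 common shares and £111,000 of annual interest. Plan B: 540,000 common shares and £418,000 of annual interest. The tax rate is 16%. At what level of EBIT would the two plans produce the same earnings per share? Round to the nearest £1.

£778,391

At indifference, (EBIT − 111,000)(1 − t)/1,000,000 = (EBIT − 418,000)(1 − t)/540,000.
Cancelling (1 − t) and cross-multiplying: 540,000·(EBIT − 111,000) = 1,000,000·(EBIT − 418,000).
EBIT × (1,000,000 − 540,000) = 418,000 × 1,000,000 − 111,000 × 540,000 = 358,060,000,000, so EBIT = 358,060,000,000 ÷ 460,000 = 778,391.30.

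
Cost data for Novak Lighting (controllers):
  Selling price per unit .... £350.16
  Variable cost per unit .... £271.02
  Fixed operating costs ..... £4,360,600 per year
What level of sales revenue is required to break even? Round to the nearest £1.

CM per unit = £350.16 − £271.02 = £79.14; CM ratio = £79.14 / £350.16 = 0.2260.
Break-even sales = FC ÷ CM ratio = £4,360,600 × £350.16 / £79.14 = £19,293,754.

£19,293,754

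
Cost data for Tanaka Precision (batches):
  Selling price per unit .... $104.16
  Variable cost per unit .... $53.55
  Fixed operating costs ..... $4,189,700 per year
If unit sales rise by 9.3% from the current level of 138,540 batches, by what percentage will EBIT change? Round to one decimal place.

At 138,540 units, contribution = 138,540 × $50.61 = $7,011,509.40.
Operating income = contribution − fixed costs = $7,011,509.40 − $4,189,700 = $2,821,809.40.
So DOL = total CM / EBIT = $7,011,509.40 / $2,821,809.40 = 2.4848.
So EBIT moves 2.4848 × (+9.3%) = +23.1%.

+23.1%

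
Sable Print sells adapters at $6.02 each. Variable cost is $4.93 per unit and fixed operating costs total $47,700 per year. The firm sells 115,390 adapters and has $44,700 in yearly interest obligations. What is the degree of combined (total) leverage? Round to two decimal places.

3.77

At 115,390 units, contribution = 115,390 × $1.09 = $125,775.10.
Subtracting fixed costs: EBIT = $125,775.10 − $47,700 = $78,075.10. Interest = $44,700.00.
DOL = $125,775.10 ÷ $78,075.10 = 1.6110; DFL = $78,075.10 ÷ $33,375.10 = 2.3393.
DCL = DOL × DFL = 1.6110 × 2.3393 = 3.7686.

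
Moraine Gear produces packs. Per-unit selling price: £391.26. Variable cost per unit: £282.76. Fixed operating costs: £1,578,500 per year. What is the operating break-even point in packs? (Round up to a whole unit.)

Unit CM = price − variable cost = £391.26 − £282.76 = £108.50.
Units to break even: £1,578,500 ÷ £108.50 = 14,548.39, rounded up to 14,549.

14,549 packs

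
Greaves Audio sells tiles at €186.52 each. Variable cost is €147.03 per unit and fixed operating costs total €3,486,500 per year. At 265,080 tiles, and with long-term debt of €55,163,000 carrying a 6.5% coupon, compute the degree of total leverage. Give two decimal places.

Total contribution margin = 265,080 × €39.49 = €10,468,009.20.
Operating income = contribution − fixed costs = €10,468,009.20 − €3,486,500 = €6,981,509.20. Interest = €3,585,595.00.
DOL = €10,468,009.20 ÷ €6,981,509.20 = 1.4994; DFL = €6,981,509.20 ÷ €3,395,914.20 = 2.0559.
DCL = DOL × DFL = 1.4994 × 2.0559 = 3.0826.

3.08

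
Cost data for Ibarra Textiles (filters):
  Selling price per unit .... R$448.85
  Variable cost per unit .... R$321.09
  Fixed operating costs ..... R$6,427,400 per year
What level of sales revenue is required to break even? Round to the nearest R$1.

R$22,580,921

Contribution margin per unit = R$448.85 − R$321.09 = R$127.76, a CM ratio of R$127.76 ÷ R$448.85 = 0.2846.
Break-even sales = FC ÷ CM ratio = R$6,427,400 × R$448.85 / R$127.76 = R$22,580,921.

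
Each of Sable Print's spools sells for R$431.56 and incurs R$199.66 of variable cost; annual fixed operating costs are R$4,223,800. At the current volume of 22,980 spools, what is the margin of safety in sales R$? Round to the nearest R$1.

R$2,056,864

Unit CM = price − variable cost = R$431.56 − R$199.66 = R$231.90. Break-even units = R$4,223,800 ÷ R$231.90 = 18,213.89; break-even revenue = 18,213.89 × R$431.56 = R$7,860,384.34.
Current sales = 22,980 × R$431.56 = R$9,917,248.80.
Margin of safety = R$9,917,248.80 − R$7,860,384.34 = R$2,056,864.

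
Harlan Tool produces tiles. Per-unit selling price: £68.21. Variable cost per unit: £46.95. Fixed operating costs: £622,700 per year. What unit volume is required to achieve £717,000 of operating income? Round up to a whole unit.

63,016 tiles

Contribution margin per unit = £68.21 − £46.95 = £21.26.
Units = (FC + target) / CM = (£622,700 + £717,000) / £21.26 = 63,015.05, so 63,016 tiles.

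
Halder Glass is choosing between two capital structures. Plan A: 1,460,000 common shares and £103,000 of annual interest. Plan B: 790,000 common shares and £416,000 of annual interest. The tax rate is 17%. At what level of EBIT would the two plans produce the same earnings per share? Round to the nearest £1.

At indifference, (EBIT − 103,000)(1 − t)/1,460,000 = (EBIT − 416,000)(1 − t)/790,000.
The (1 − t) factor cancels: (EBIT − 103,000) × 790,000 = (EBIT − 416,000) × 1,460,000.
EBIT × (1,460,000 − 790,000) = 416,000 × 1,460,000 − 103,000 × 790,000 = 525,990,000,000, so EBIT = 525,990,000,000 ÷ 670,000 = 785,059.70.

£785,060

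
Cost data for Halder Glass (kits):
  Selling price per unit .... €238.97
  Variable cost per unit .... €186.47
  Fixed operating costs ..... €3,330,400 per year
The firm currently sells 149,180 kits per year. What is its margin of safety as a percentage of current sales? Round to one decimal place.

57.5%

Unit CM = price − variable cost = €238.97 − €186.47 = €52.50. Break-even units = €3,330,400 ÷ €52.50 = 63,436.19; break-even revenue = 63,436.19 × €238.97 = €15,159,346.44.
Actual sales revenue = 149,180 × €238.97 = €35,649,544.60.
Margin of safety = (€35,649,544.60 − €15,159,346.44) ÷ €35,649,544.60 = 57.5%.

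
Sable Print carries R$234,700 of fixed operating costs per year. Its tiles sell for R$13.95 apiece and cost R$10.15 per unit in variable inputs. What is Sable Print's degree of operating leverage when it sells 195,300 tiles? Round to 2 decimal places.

Total contribution margin = 195,300 × R$3.80 = R$742,140.00.
Operating income = contribution − fixed costs = R$742,140.00 − R$234,700 = R$507,440.00.
So DOL = total CM / EBIT = R$742,140.00 / R$507,440.00 = 1.4625.

1.46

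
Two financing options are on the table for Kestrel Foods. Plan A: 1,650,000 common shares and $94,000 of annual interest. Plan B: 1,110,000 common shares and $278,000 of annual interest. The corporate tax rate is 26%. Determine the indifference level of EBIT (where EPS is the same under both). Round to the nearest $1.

Set EPS_A = EPS_B: (EBIT − $94,000)(1 − 0.26) ÷ 1,650,000 = (EBIT − $278,000)(1 − 0.26) ÷ 1,110,000.
Cancelling (1 − t) and cross-multiplying: 1,110,000·(EBIT − 94,000) = 1,650,000·(EBIT − 278,000).
Solving, EBIT = (278,000·1,650,000 − 94,000·1,110,000) / (1,650,000 − 1,110,000) = 354,360,000,000 / 540,000 = 656,222.22.

$656,222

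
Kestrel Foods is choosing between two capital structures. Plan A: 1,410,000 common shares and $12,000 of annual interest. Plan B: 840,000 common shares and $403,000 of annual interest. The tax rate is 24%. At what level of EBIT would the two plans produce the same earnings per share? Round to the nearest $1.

$979,211

At indifference, (EBIT − 12,000)(1 − t)/1,410,000 = (EBIT − 403,000)(1 − t)/840,000.
The (1 − t) factor cancels: (EBIT − 12,000) × 840,000 = (EBIT − 403,000) × 1,410,000.
EBIT × (1,410,000 − 840,000) = 403,000 × 1,410,000 − 12,000 × 840,000 = 558,150,000,000, so EBIT = 558,150,000,000 ÷ 570,000 = 979,210.53.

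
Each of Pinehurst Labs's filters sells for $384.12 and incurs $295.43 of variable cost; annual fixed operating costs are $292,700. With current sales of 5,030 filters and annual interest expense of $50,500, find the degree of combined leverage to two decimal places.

4.33

At 5,030 units, contribution = 5,030 × $88.69 = $446,110.70.
Operating income = contribution − fixed costs = $446,110.70 − $292,700 = $153,410.70. Interest = $50,500.00, so EBIT − I = $102,910.70.
Degree of total leverage = total CM / (EBIT − interest) = $446,110.70 / $102,910.70 = 4.3349.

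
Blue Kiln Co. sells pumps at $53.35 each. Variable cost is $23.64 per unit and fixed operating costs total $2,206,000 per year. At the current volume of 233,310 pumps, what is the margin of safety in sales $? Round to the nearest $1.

$8,485,793

Each unit contributes $53.35 − $23.64 = $29.71. Break-even units = $2,206,000 ÷ $29.71 = 74,251.09; break-even revenue = 74,251.09 × $53.35 = $3,961,295.86.
Current sales = 233,310 × $53.35 = $12,447,088.50.
Margin of safety = $12,447,088.50 − $3,961,295.86 = $8,485,793.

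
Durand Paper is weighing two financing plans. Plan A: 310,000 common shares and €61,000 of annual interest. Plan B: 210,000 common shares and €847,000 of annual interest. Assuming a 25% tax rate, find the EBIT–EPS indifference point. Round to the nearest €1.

Set EPS_A = EPS_B: (EBIT − €61,000)(1 − 0.25) ÷ 310,000 = (EBIT − €847,000)(1 − 0.25) ÷ 210,000.
The (1 − t) factor cancels: (EBIT − 61,000) × 210,000 = (EBIT − 847,000) × 310,000.
EBIT × (310,000 − 210,000) = 847,000 × 310,000 − 61,000 × 210,000 = 249,760,000,000, so EBIT = 249,760,000,000 ÷ 100,000 = 2,497,600.00.

€2,497,600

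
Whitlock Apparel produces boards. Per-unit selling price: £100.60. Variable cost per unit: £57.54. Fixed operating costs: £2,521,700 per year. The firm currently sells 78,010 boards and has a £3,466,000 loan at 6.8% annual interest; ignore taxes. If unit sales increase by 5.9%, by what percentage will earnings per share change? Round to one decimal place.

At 78,010 units, contribution = 78,010 × £43.06 = £3,359,110.60.
Subtracting fixed costs: EBIT = £3,359,110.60 − £2,521,700 = £837,410.60.
After interest of £235,688.00, pre-tax earnings = £601,722.60.
Degree of combined leverage = contribution ÷ (EBIT − I) = £3,359,110.60 ÷ £601,722.60 = 5.5825.
%ΔEPS = DCL × %ΔSales = 5.5825 × +5.9% = +32.9%.

+32.9%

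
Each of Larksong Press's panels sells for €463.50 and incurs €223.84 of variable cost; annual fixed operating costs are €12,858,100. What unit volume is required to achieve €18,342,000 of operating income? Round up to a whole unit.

Each unit contributes €463.50 − €223.84 = €239.66.
Need Q such that Q × €239.66 − €12,858,100 = €18,342,000, i.e. Q = €31,200,100 / €239.66 = 130,184.85 → 130,185.

130,185 panels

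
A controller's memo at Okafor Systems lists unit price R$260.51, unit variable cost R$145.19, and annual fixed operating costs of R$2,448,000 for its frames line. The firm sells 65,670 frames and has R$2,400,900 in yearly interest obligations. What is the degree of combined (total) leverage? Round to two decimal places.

2.78

Contribution at this volume is 65,670 × R$115.32 = R$7,573,064.40.
Operating income = contribution − fixed costs = R$7,573,064.40 − R$2,448,000 = R$5,125,064.40. Interest = R$2,400,900.00.
DOL = R$7,573,064.40 ÷ R$5,125,064.40 = 1.4777; DFL = R$5,125,064.40 ÷ R$2,724,164.40 = 1.8813.
Combined leverage = 1.4777 × 1.8813 = 2.7800.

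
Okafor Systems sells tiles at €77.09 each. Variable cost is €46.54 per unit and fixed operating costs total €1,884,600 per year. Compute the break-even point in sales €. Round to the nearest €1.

CM per unit = €77.09 − €46.54 = €30.55; CM ratio = €30.55 / €77.09 = 0.3963.
Break-even sales = FC ÷ CM ratio = €1,884,600 × €77.09 / €30.55 = €4,755,608.

€4,755,608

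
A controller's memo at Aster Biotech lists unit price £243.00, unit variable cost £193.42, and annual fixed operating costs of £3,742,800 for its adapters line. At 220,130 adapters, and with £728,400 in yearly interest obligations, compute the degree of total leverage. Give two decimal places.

Total contribution margin = 220,130 × £49.58 = £10,914,045.40.
EBIT = £10,914,045.40 − £3,742,800 = £7,171,245.40. Interest = £728,400.00, so EBIT − I = £6,442,845.40.
Degree of total leverage = total CM / (EBIT − interest) = £10,914,045.40 / £6,442,845.40 = 1.6940.

1.69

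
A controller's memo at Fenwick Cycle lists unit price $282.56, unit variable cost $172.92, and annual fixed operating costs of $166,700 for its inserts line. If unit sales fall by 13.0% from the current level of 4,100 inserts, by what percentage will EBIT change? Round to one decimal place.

-20.7%

At 4,100 units, contribution = 4,100 × $109.64 = $449,524.00.
EBIT = $449,524.00 − $166,700 = $282,824.00.
Degree of operating leverage = $449,524.00 / $282,824.00 = 1.5894.
%ΔEBIT = DOL × %ΔSales = 1.5894 × -13.0% = -20.7%.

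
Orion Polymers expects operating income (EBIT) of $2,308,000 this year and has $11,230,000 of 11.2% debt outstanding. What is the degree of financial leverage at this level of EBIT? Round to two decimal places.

Interest = $1,257,760.00.
DFL = EBIT ÷ (EBIT − I) = $2,308,000 ÷ ($2,308,000 − $1,257,760.00) = $2,308,000 ÷ $1,050,240.00 = 2.1976.

2.20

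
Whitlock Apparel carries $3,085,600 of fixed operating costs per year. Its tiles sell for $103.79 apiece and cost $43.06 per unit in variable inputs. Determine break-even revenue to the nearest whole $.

$5,273,414

Contribution margin per unit = $103.79 − $43.06 = $60.73, a CM ratio of $60.73 ÷ $103.79 = 0.5851.
Break-even sales = FC ÷ CM ratio = $3,085,600 × $103.79 / $60.73 = $5,273,414.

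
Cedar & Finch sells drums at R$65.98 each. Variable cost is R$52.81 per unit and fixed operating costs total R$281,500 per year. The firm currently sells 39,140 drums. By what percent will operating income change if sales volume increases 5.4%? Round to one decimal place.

Contribution at this volume is 39,140 × R$13.17 = R$515,473.80.
EBIT = R$515,473.80 − R$281,500 = R$233,973.80.
So DOL = total CM / EBIT = R$515,473.80 / R$233,973.80 = 2.2031.
Operating income changes by 2.2031 × +5.4% = +11.9%.

+11.9%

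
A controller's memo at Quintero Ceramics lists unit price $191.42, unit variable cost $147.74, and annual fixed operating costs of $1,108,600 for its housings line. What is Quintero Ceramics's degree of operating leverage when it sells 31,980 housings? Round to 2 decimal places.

Contribution at this volume is 31,980 × $43.68 = $1,396,886.40.
Operating income = contribution − fixed costs = $1,396,886.40 − $1,108,600 = $288,286.40.
DOL = contribution ÷ EBIT = $1,396,886.40 ÷ $288,286.40 = 4.8455.

4.85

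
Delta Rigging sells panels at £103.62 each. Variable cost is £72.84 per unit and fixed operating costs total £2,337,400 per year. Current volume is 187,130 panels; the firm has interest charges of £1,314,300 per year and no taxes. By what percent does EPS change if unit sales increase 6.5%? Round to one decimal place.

+17.8%

At 187,130 units, contribution = 187,130 × £30.78 = £5,759,861.40.
EBIT = £5,759,861.40 − £2,337,400 = £3,422,461.40.
Interest = £1,314,300.00, so EBIT − I = £2,108,161.40.
Degree of combined leverage = contribution ÷ (EBIT − I) = £5,759,861.40 ÷ £2,108,161.40 = 2.7322.
%ΔEPS = DCL × %ΔSales = 2.7322 × +6.5% = +17.8%.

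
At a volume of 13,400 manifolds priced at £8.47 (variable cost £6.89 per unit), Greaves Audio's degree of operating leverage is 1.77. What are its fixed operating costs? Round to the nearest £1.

At 13,400 units, contribution = 13,400 × £1.58 = £21,172.00.
Since DOL = CM ÷ EBIT, EBIT = £21,172.00 ÷ 1.77 = £11,961.58.
Fixed costs = CM − EBIT = £21,172.00 − £11,961.58 = £9,210.

£9,210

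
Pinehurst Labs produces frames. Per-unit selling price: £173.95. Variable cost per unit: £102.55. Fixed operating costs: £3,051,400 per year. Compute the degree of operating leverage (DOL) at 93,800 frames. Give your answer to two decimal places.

1.84

Total contribution margin = 93,800 × £71.40 = £6,697,320.00.
Operating income = contribution − fixed costs = £6,697,320.00 − £3,051,400 = £3,645,920.00.
DOL = contribution ÷ EBIT = £6,697,320.00 ÷ £3,645,920.00 = 1.8369.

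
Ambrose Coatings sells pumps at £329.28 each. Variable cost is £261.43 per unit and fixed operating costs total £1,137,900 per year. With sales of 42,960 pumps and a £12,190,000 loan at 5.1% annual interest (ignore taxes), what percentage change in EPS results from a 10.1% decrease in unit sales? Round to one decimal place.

At 42,960 units, contribution = 42,960 × £67.85 = £2,914,836.00.
EBIT = £2,914,836.00 − £1,137,900 = £1,776,936.00.
Interest = £621,690.00, so EBIT − I = £1,155,246.00.
DCL = total CM / (EBIT − I) = £2,914,836.00 / £1,155,246.00 = 2.5231.
%ΔEPS = DCL × %ΔSales = 2.5231 × -10.1% = -25.5%.

-25.5%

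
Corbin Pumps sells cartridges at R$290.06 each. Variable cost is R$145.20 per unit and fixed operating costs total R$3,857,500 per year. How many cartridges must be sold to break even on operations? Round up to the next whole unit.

Each unit contributes R$290.06 − R$145.20 = R$144.86.
Break-even volume = fixed costs ÷ CM per unit = R$3,857,500 ÷ R$144.86 = 26,629.16, so 26,630 cartridges.

26,630 cartridges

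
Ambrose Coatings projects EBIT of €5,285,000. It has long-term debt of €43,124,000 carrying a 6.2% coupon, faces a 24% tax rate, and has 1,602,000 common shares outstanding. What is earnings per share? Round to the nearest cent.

Interest = €2,673,688.00, so EBT = €5,285,000 − €2,673,688.00 = €2,611,312.00.
Net income = €2,611,312.00 × (1 − 0.24) = €1,984,597.12.
Per share: €1,984,597.12 / 1,602,000 shares = €1.24.

€1.24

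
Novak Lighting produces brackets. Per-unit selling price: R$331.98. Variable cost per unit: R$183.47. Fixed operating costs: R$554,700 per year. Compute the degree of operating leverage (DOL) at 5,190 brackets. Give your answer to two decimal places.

3.57

Contribution at this volume is 5,190 × R$148.51 = R$770,766.90.
Operating income = contribution − fixed costs = R$770,766.90 − R$554,700 = R$216,066.90.
So DOL = total CM / EBIT = R$770,766.90 / R$216,066.90 = 3.5673.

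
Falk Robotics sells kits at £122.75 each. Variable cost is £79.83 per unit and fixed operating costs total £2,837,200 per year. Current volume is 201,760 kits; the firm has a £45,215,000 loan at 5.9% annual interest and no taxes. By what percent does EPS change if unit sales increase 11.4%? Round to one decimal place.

+31.3%

Total contribution margin = 201,760 × £42.92 = £8,659,539.20.
Operating income = contribution − fixed costs = £8,659,539.20 − £2,837,200 = £5,822,339.20.
After interest of £2,667,685.00, pre-tax earnings = £3,154,654.20.
DCL = total CM / (EBIT − I) = £8,659,539.20 / £3,154,654.20 = 2.7450.
%ΔEPS = DCL × %ΔSales = 2.7450 × +11.4% = +31.3%.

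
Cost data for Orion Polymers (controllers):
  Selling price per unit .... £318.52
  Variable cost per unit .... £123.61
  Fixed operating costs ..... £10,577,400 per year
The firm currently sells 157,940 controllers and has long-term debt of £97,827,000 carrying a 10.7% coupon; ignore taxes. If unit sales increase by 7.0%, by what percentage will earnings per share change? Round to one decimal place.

Total contribution margin = 157,940 × £194.91 = £30,784,085.40.
EBIT = £30,784,085.40 − £10,577,400 = £20,206,685.40.
Interest = £10,467,489.00, so EBIT − I = £9,739,196.40.
DCL = total CM / (EBIT − I) = £30,784,085.40 / £9,739,196.40 = 3.1608.
%ΔEPS = DCL × %ΔSales = 3.1608 × +7.0% = +22.1%.

+22.1%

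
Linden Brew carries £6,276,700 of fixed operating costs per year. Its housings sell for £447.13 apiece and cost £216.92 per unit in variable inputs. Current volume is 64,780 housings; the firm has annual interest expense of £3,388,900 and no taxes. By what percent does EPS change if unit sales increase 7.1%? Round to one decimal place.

+20.2%

Contribution at this volume is 64,780 × £230.21 = £14,913,003.80.
Operating income = contribution − fixed costs = £14,913,003.80 − £6,276,700 = £8,636,303.80.
After interest of £3,388,900.00, pre-tax earnings = £5,247,403.80.
Degree of combined leverage = contribution ÷ (EBIT − I) = £14,913,003.80 ÷ £5,247,403.80 = 2.8420.
EPS therefore changes by 2.8420 × (+7.1%) = +20.2%.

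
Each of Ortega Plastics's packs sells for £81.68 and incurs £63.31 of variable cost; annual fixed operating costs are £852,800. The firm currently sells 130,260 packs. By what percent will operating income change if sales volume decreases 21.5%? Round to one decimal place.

Total contribution margin = 130,260 × £18.37 = £2,392,876.20.
Operating income = contribution − fixed costs = £2,392,876.20 − £852,800 = £1,540,076.20.
So DOL = total CM / EBIT = £2,392,876.20 / £1,540,076.20 = 1.5537.
%ΔEBIT = DOL × %ΔSales = 1.5537 × -21.5% = -33.4%.

-33.4%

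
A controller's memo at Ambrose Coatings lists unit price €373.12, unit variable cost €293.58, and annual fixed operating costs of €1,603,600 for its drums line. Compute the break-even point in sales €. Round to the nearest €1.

Contribution margin per unit = €373.12 − €293.58 = €79.54, a CM ratio of €79.54 ÷ €373.12 = 0.2132.
Break-even revenue = fixed costs × price ÷ CM = €1,603,600 × €373.12 ÷ €79.54 = €7,522,444.

€7,522,444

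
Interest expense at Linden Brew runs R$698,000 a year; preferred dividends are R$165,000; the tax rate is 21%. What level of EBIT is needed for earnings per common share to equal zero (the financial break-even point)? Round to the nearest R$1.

Preferred dividends are paid after tax, so their pre-tax equivalent is R$165,000 ÷ (1 − 0.21) = R$208,860.76.
EPS = 0 when EBIT covers interest plus the pre-tax preferred burden: R$698,000 + R$208,860.76 = R$906,860.76.

R$906,861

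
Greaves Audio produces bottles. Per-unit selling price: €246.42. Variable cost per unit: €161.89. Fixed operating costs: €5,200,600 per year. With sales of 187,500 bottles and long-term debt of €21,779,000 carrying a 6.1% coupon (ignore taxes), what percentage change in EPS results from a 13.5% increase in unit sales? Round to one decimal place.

At 187,500 units, contribution = 187,500 × €84.53 = €15,849,375.00.
Subtracting fixed costs: EBIT = €15,849,375.00 − €5,200,600 = €10,648,775.00.
Interest = €1,328,519.00, so EBIT − I = €9,320,256.00.
Degree of combined leverage = contribution ÷ (EBIT − I) = €15,849,375.00 ÷ €9,320,256.00 = 1.7005.
%ΔEPS = DCL × %ΔSales = 1.7005 × +13.5% = +23.0%.

+23.0%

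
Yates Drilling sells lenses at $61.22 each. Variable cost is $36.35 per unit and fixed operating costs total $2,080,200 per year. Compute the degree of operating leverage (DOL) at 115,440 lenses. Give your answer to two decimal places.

3.63

At 115,440 units, contribution = 115,440 × $24.87 = $2,870,992.80.
EBIT = $2,870,992.80 − $2,080,200 = $790,792.80.
Degree of operating leverage = $2,870,992.80 / $790,792.80 = 3.6305.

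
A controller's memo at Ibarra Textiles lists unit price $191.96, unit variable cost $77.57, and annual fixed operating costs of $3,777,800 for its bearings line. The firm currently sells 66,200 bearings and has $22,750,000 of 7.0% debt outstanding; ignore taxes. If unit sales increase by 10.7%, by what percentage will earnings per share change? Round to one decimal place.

+36.8%

Contribution at this volume is 66,200 × $114.39 = $7,572,618.00.
Operating income = contribution − fixed costs = $7,572,618.00 − $3,777,800 = $3,794,818.00.
After interest of $1,592,500.00, pre-tax earnings = $2,202,318.00.
Degree of combined leverage = contribution ÷ (EBIT − I) = $7,572,618.00 ÷ $2,202,318.00 = 3.4385.
%ΔEPS = DCL × %ΔSales = 3.4385 × +10.7% = +36.8%.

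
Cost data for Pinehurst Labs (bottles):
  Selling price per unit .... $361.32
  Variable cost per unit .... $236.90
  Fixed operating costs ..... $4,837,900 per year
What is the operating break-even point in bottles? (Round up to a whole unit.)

Contribution margin per unit = $361.32 − $236.90 = $124.42.
Break-even volume = fixed costs ÷ CM per unit = $4,837,900 ÷ $124.42 = 38,883.62, so 38,884 bottles.

38,884 bottles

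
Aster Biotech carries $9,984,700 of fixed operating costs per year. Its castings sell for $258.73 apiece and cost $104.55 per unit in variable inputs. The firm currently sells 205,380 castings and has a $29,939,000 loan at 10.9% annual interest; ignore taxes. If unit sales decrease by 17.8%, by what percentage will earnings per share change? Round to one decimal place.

Total contribution margin = 205,380 × $154.18 = $31,665,488.40.
EBIT = $31,665,488.40 − $9,984,700 = $21,680,788.40.
After interest of $3,263,351.00, pre-tax earnings = $18,417,437.40.
Degree of combined leverage = contribution ÷ (EBIT − I) = $31,665,488.40 ÷ $18,417,437.40 = 1.7193.
%ΔEPS = DCL × %ΔSales = 1.7193 × -17.8% = -30.6%.

-30.6%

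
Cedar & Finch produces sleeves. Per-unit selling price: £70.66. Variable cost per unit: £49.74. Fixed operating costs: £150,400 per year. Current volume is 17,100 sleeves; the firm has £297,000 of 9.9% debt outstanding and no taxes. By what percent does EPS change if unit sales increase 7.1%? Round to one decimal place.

At 17,100 units, contribution = 17,100 × £20.92 = £357,732.00.
Subtracting fixed costs: EBIT = £357,732.00 − £150,400 = £207,332.00.
After interest of £29,403.00, pre-tax earnings = £177,929.00.
Degree of combined leverage = contribution ÷ (EBIT − I) = £357,732.00 ÷ £177,929.00 = 2.0105.
%ΔEPS = DCL × %ΔSales = 2.0105 × +7.1% = +14.3%.

+14.3%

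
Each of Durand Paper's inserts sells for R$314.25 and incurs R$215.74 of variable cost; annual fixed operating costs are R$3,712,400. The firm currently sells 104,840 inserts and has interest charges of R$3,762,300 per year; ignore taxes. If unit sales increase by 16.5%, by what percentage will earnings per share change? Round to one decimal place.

+59.7%

Contribution at this volume is 104,840 × R$98.51 = R$10,327,788.40.
EBIT = R$10,327,788.40 − R$3,712,400 = R$6,615,388.40.
After interest of R$3,762,300.00, pre-tax earnings = R$2,853,088.40.
DCL = total CM / (EBIT − I) = R$10,327,788.40 / R$2,853,088.40 = 3.6199.
%ΔEPS = DCL × %ΔSales = 3.6199 × +16.5% = +59.7%.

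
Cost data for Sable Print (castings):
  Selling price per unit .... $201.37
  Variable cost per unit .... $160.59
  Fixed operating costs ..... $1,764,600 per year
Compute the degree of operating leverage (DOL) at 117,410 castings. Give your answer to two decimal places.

Contribution at this volume is 117,410 × $40.78 = $4,787,979.80.
Subtracting fixed costs: EBIT = $4,787,979.80 − $1,764,600 = $3,023,379.80.
DOL = contribution ÷ EBIT = $4,787,979.80 ÷ $3,023,379.80 = 1.5837.

1.58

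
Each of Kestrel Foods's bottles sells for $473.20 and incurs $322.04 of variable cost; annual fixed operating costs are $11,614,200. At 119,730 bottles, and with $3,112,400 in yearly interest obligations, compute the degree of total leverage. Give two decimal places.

5.37

Total contribution margin = 119,730 × $151.16 = $18,098,386.80.
EBIT = $18,098,386.80 − $11,614,200 = $6,484,186.80. Interest = $3,112,400.00, so EBIT − I = $3,371,786.80.
Degree of total leverage = total CM / (EBIT − interest) = $18,098,386.80 / $3,371,786.80 = 5.3676.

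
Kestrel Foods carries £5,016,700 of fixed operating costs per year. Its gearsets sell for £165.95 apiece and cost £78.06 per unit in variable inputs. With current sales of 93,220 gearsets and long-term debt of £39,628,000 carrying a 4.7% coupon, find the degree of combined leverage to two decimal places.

6.24

Total contribution margin = 93,220 × £87.89 = £8,193,105.80.
Subtracting fixed costs: EBIT = £8,193,105.80 − £5,016,700 = £3,176,405.80. Interest = £1,862,516.00.
DOL = £8,193,105.80 ÷ £3,176,405.80 = 2.5794; DFL = £3,176,405.80 ÷ £1,313,889.80 = 2.4176.
DCL = DOL × DFL = 2.5794 × 2.4176 = 6.2360.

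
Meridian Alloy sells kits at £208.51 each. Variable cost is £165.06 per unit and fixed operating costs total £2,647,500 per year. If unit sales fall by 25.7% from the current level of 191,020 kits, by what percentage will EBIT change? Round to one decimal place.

Total contribution margin = 191,020 × £43.45 = £8,299,819.00.
Operating income = contribution − fixed costs = £8,299,819.00 − £2,647,500 = £5,652,319.00.
So DOL = total CM / EBIT = £8,299,819.00 / £5,652,319.00 = 1.4684.
%ΔEBIT = DOL × %ΔSales = 1.4684 × -25.7% = -37.7%.

-37.7%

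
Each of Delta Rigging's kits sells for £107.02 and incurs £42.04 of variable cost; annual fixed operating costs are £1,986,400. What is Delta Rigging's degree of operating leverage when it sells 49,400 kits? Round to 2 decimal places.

2.62

Total contribution margin = 49,400 × £64.98 = £3,210,012.00.
Operating income = contribution − fixed costs = £3,210,012.00 − £1,986,400 = £1,223,612.00.
So DOL = total CM / EBIT = £3,210,012.00 / £1,223,612.00 = 2.6234.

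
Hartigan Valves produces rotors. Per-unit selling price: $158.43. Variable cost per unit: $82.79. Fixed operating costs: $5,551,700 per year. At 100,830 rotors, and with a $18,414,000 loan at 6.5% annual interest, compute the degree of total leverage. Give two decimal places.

8.68

At 100,830 units, contribution = 100,830 × $75.64 = $7,626,781.20.
Subtracting fixed costs: EBIT = $7,626,781.20 − $5,551,700 = $2,075,081.20. Interest = $1,196,910.00, so EBIT − I = $878,171.20.
Degree of total leverage = total CM / (EBIT − interest) = $7,626,781.20 / $878,171.20 = 8.6848.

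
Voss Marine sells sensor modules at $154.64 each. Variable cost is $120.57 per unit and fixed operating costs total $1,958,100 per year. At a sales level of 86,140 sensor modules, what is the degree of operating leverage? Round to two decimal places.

Total contribution margin = 86,140 × $34.07 = $2,934,789.80.
Operating income = contribution − fixed costs = $2,934,789.80 − $1,958,100 = $976,689.80.
Degree of operating leverage = $2,934,789.80 / $976,689.80 = 3.0048.

3.00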